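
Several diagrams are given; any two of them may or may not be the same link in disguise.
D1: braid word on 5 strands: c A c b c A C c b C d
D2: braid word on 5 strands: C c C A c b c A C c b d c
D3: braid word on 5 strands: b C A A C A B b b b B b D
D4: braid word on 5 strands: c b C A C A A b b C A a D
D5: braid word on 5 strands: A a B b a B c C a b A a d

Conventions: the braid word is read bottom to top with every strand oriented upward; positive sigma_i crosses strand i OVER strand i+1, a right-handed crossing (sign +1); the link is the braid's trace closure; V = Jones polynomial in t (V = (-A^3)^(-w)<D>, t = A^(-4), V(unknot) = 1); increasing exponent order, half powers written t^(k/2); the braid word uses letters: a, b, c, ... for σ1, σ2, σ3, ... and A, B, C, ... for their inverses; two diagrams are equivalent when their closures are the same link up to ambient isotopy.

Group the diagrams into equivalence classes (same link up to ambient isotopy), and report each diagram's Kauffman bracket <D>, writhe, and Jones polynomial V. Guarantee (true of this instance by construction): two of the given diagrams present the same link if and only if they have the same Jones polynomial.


grouping into links: {D1, D2} | {D3, D4} | {D5}
V(D1) = -t^(-3/2) + t^(-1/2) - 2t^(1/2) + t^(3/2) - 2t^(5/2) + t^(7/2)  (w +3, c 11, <D> = -A^-5 + 2A^-1 - A^3 + 2A^7 - A^11 + A^15)
V(D2) = -t^(-3/2) + t^(-1/2) - 2t^(1/2) + t^(3/2) - 2t^(5/2) + t^(7/2)  (w +3, c 13, <D> = -A^-5 + 2A^-1 - A^3 + 2A^7 - A^11 + A^15)
V(D3) = t^(-11/2) - t^(-9/2) + 2t^(-7/2) - 4t^(-5/2) + 2t^(-3/2) - 4t^(-1/2) + 2t^(1/2) - t^(3/2) + t^(5/2)  [13 crossings, <D> = -A^-19 + A^-15 - 2A^-11 + 4A^-7 - 2A^-3 + 4A - 2A^5 + A^9 - A^13, w = -3]
V(D4) = t^(-11/2) - t^(-9/2) + 2t^(-7/2) - 4t^(-5/2) + 2t^(-3/2) - 4t^(-1/2) + 2t^(1/2) - t^(3/2) + t^(5/2)  (w -3, c 13, <D> = -A^-19 + A^-15 - 2A^-11 + 4A^-7 - 2A^-3 + 4A - 2A^5 + A^9 - A^13)
V(D5) = -t^(-1/2) - t^(1/2)  (w +3, c 13, <D> = A^7 + A^11)
why: 3 classes among 5 diagrams; unequal V(t) rules out equality


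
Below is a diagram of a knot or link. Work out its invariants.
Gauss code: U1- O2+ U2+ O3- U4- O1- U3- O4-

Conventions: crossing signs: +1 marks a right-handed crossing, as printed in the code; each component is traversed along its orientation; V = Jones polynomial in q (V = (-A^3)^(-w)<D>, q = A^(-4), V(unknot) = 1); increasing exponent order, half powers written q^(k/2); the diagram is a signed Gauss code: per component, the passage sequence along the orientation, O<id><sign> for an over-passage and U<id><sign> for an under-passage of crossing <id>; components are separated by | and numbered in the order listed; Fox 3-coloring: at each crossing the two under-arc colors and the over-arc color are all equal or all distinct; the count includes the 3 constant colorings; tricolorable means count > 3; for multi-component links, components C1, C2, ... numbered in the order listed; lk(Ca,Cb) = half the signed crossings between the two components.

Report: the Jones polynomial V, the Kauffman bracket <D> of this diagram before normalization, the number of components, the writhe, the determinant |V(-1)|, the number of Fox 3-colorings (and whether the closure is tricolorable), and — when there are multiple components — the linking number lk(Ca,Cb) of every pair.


V(q) = -q^-4 + q^-3 + q^-1
bracket: A^-2 + A^6 - A^10, w = -2
1 component, writhe -2, over 4 crossings
det 3, colorings 9 of 3^4 — tricolorable
observation: w = -2 shifts under R1 moves; the (-A^3)^(2) factor cancels that in V


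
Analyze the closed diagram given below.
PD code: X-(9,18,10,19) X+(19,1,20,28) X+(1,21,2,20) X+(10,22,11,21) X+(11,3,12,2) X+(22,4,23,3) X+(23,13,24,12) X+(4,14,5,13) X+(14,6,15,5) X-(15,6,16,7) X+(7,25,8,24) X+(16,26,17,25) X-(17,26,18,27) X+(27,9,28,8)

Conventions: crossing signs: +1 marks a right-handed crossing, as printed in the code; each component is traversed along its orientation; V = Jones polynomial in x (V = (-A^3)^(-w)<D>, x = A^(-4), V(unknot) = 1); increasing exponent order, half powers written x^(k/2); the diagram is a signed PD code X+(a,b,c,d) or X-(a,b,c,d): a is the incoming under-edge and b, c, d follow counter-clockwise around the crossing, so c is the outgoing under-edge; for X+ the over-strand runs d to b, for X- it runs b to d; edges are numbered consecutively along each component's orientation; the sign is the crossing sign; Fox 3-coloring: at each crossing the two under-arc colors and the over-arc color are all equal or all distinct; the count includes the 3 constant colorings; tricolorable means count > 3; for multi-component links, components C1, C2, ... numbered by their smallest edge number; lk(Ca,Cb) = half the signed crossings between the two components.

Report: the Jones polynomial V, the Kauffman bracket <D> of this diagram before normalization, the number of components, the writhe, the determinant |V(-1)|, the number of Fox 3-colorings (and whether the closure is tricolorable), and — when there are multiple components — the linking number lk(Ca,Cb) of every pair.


Jones polynomial: V(x) = x^3 + x^5 - x^6 + x^7 - x^8 + x^9 - x^10
<D> = -A^-16 + A^-12 - A^-8 + A^-4 - 1 + A^4 + A^12; writhe +8
components 1, writhe +8 (14 crossings)
3-colorings: 3 of 3^14, det 7 — not tricolorable
note: det 7 = |V(-1)|; not divisible by 3, so not tricolorable


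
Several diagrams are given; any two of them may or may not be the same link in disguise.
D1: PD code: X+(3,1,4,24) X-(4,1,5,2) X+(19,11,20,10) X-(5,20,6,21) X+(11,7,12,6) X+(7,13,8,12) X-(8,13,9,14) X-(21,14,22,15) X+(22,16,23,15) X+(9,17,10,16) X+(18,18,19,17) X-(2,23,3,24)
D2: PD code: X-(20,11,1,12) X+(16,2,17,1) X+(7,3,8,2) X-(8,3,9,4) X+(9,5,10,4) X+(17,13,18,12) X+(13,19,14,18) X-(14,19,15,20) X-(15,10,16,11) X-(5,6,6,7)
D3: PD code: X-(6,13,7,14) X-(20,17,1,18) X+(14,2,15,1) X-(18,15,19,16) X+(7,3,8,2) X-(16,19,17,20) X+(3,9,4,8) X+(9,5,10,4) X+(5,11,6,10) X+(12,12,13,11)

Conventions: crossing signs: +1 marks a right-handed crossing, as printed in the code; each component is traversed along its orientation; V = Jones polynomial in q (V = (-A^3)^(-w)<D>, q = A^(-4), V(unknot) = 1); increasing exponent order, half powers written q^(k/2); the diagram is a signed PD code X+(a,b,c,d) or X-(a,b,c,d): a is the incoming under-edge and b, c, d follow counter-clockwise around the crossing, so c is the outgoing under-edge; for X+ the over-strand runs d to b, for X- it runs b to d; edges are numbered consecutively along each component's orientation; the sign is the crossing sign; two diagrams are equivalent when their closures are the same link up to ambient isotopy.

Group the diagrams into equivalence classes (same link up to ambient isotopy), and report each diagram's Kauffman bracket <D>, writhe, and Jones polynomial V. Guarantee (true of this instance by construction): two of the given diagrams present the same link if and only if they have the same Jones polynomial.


classes: {D1} | {D2} | {D3}
V(D1) = q + q^3 - q^4  [12 crossings, <D> = -A^-10 + A^-6 + A^2, w = +2]
V(D2) = 1  [10 crossings, <D> = 1, w = 0]
V(D3) = -q^-3 + q^-2 - q^-1 + 3 - q + q^2 - q^3  [10 crossings, <D> = -A^-6 + A^-2 - A^2 + 3A^6 - A^10 + A^14 - A^18, w = +2]
note: 3 classes among 3 diagrams; unequal V(q) rules out equality


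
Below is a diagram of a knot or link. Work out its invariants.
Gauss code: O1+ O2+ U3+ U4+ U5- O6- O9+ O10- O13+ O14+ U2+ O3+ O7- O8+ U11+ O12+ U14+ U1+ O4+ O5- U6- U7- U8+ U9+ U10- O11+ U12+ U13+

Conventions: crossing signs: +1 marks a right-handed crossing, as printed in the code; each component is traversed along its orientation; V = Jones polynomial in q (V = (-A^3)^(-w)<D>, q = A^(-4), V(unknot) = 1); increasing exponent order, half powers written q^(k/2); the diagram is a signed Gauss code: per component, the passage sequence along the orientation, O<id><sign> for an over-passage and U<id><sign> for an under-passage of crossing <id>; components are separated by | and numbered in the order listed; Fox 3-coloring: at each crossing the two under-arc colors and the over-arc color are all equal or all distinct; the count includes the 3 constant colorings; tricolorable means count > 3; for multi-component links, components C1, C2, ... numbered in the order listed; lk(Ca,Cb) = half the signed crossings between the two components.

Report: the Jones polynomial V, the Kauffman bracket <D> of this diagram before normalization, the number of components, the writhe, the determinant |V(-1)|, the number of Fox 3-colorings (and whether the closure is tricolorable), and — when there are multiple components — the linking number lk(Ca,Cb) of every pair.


V = q^2 + 2q^4 - 2q^5 + q^6 - 2q^7 + q^8
<D> = A^-14 - 2A^-10 + A^-6 - 2A^-2 + 2A^2 + A^10 (w = +6)
1 component over 14 crossings, w = +6
27 Fox colorings among 3^14, |V(-1)| = 9: tricolorable
why: the span of V is 6, forcing >= 6 crossings in any diagram


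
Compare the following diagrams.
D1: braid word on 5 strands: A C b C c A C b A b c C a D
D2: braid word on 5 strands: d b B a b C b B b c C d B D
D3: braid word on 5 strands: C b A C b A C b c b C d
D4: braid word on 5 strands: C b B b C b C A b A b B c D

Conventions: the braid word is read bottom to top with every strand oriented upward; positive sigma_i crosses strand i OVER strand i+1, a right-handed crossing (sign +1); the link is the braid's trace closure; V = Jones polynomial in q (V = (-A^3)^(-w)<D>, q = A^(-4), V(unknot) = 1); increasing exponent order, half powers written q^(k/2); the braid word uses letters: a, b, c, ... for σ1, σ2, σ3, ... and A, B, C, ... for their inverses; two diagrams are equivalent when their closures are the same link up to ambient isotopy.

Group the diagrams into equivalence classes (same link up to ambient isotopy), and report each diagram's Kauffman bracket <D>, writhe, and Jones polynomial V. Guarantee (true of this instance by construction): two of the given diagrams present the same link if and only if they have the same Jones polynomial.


equivalence classes: {D1, D3, D4} | {D2}
D1 (bracket -A^-18 + 3A^-14 - 3A^-10 + 4A^-6 - 4A^-2 + 3A^2 - 2A^6 + A^10; 14 crossings at w = -2): V = q^-4 - 2q^-3 + 3q^-2 - 4q^-1 + 4 - 3q + 3q^2 - q^3
V(D2) = 1  (w +2, c 14, <D> = A^6)
V(D3) = q^-4 - 2q^-3 + 3q^-2 - 4q^-1 + 4 - 3q + 3q^2 - q^3  (w 0, c 12, <D> = -A^-12 + 3A^-8 - 3A^-4 + 4 - 4A^4 + 3A^8 - 2A^12 + A^16)
V(D4) = q^-4 - 2q^-3 + 3q^-2 - 4q^-1 + 4 - 3q + 3q^2 - q^3  (w -2, c 14, <D> = -A^-18 + 3A^-14 - 3A^-10 + 4A^-6 - 4A^-2 + 3A^2 - 2A^6 + A^10)
key observation: 2 values of V(q) split the 4 diagrams


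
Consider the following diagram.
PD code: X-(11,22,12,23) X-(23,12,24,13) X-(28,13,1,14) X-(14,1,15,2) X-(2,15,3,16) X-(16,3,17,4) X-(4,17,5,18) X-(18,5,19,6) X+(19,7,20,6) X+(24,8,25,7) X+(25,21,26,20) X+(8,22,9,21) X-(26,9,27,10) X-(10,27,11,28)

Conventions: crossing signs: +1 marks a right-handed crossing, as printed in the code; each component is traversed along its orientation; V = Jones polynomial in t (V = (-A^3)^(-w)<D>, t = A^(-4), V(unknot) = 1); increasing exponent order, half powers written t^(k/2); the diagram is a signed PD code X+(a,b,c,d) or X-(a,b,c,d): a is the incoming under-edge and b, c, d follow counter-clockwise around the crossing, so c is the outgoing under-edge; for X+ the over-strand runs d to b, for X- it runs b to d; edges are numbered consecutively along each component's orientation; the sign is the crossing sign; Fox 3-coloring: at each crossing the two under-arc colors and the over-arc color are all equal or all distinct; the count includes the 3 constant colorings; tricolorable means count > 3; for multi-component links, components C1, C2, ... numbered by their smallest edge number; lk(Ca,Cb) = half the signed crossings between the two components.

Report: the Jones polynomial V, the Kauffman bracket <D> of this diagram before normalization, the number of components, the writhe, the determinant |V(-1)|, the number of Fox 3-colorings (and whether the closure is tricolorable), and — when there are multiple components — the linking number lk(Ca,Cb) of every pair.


Jones polynomial: V(t) = -t^-9 + t^-8 - 2t^-7 + 3t^-6 - 2t^-5 + 2t^-4 - t^-3 + t^-2
<D> = A^-10 - A^-6 + 2A^-2 - 2A^2 + 3A^6 - 2A^10 + A^14 - A^18; writhe -6
components 1, writhe -6 (14 crossings)
3-colorings: 3 of 3^14, det 13 — not tricolorable
note: w = -6 (over 14 crossings) is diagram-only; (-A^3)^(6) removes it from V


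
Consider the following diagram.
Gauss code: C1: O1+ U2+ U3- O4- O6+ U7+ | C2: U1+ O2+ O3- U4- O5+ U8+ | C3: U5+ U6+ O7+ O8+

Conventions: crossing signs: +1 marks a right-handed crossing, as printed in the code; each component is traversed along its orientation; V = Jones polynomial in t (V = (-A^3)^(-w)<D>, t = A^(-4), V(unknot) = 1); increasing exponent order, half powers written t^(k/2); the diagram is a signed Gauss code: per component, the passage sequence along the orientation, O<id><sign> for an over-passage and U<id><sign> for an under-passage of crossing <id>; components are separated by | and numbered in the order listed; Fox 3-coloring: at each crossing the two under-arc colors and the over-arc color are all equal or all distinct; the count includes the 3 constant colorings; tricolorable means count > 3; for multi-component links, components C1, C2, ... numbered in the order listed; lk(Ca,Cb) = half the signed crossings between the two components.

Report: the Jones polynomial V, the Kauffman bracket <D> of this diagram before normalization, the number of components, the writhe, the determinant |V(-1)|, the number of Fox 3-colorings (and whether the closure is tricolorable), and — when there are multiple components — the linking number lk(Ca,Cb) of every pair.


V(t) = t + 2t^3 + t^5
bracket: A^-8 + 2 + A^8, w = +4
3 components, writhe +4, over 8 crossings
lk(C1,C2) = 0
linking number lk(C1,C3) = +1
lk(C2,C3): +1
det 4, colorings 3 of 3^8 — not tricolorable
observation: |V(-1)| = 4: so not tricolorable, since 3 does not divide 4


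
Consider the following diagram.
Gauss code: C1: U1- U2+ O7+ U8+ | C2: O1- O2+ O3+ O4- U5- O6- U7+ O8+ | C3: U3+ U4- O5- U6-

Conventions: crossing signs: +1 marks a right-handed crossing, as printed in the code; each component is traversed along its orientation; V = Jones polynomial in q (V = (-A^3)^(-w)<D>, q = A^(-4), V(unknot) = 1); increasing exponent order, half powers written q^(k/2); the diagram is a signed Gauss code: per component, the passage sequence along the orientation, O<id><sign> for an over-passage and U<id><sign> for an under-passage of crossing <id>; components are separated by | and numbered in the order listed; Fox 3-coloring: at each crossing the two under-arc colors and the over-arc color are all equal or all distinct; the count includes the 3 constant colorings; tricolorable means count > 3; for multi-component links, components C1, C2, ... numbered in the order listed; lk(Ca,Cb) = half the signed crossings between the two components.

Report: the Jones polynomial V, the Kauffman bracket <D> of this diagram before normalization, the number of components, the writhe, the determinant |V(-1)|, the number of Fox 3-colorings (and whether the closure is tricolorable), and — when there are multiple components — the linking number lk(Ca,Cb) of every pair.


Jones polynomial: V(q) = q^-2 + 2 + q^2
<D> = A^-8 + 2 + A^8; writhe 0
components 3, writhe 0 (8 crossings)
linking number lk(C1,C2) = +1
lk(C1,C3): 0
lk(C2,C3) = -1
3-colorings: 3 of 3^8, det 4 — not tricolorable
note: span 4 respects span(V) <= c + mu - 1 = 10 for this 3-component diagram


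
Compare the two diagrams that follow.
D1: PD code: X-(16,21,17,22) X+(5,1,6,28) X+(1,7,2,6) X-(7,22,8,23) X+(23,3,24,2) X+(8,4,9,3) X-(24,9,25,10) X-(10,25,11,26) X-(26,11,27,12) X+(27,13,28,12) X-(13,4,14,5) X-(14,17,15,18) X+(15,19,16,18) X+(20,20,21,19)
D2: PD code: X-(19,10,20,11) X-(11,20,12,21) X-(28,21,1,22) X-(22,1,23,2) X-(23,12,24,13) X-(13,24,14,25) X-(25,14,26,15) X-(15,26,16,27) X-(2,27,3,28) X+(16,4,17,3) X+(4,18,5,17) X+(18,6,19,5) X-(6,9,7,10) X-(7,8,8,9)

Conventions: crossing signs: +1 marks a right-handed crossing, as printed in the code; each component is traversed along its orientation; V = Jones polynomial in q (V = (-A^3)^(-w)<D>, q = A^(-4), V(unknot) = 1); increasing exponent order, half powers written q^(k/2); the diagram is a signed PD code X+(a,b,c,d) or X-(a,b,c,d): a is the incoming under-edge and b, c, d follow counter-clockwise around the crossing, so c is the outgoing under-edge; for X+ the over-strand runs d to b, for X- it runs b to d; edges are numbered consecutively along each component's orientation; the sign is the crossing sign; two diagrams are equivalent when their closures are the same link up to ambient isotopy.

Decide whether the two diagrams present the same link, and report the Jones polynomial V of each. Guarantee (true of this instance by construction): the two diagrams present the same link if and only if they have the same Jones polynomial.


same link: no
V(D1) = -q^-3 + q^-2 - q^-1 + 3 - q + q^2 - q^3  [14 crossings, <D> = -A^-12 + A^-8 - A^-4 + 3 - A^4 + A^8 - A^12, w = 0]
V(D2) = -q^-9 + 2q^-8 - 3q^-7 + 3q^-6 - 3q^-5 + 3q^-4 - q^-3 + q^-2  (w -8, c 14, <D> = A^-16 - A^-12 + 3A^-8 - 3A^-4 + 3 - 3A^4 + 2A^8 - A^12)
note: 2 values of V(q) split the 2 diagrams


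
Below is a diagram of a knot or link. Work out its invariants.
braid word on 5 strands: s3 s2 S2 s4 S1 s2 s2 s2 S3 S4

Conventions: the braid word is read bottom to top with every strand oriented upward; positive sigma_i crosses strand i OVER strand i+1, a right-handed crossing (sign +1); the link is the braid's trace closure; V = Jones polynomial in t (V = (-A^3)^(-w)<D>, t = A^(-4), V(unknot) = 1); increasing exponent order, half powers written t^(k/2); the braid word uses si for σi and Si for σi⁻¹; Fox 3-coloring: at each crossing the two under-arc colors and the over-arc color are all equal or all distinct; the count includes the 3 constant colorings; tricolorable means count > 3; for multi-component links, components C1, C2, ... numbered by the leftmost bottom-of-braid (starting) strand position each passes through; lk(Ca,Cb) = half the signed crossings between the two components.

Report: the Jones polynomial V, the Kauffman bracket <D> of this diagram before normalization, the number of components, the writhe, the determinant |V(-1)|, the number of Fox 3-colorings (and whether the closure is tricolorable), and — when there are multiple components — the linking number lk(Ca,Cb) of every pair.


V(t) = t + t^3 - t^4
bracket: -A^-10 + A^-6 + A^2, w = +2
1 component, writhe +2, over 10 crossings
det 3, colorings 9 of 3^10 — tricolorable
observation: det 3 = |V(-1)|; divisible by 3, so tricolorable


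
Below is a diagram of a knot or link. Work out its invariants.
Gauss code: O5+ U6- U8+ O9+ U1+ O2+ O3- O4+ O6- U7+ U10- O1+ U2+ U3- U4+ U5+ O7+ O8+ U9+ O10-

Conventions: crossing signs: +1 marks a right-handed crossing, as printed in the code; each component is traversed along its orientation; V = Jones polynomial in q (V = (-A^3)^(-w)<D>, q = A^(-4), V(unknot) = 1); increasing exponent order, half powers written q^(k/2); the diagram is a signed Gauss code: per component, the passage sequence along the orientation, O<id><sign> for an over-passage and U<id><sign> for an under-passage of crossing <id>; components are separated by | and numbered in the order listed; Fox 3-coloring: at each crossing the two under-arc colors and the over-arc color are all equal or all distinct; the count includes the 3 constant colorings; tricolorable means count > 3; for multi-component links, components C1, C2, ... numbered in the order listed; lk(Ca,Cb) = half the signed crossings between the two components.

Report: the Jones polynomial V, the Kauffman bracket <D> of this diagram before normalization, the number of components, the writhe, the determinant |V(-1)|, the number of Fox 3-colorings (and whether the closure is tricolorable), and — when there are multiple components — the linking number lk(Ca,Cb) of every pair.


Jones polynomial: V(q) = 2q - 2q^2 + 3q^3 - 3q^4 + 2q^5 - 2q^6 + q^7
<D> = A^-16 - 2A^-12 + 2A^-8 - 3A^-4 + 3 - 2A^4 + 2A^8; writhe +4
components 1, writhe +4 (10 crossings)
3-colorings: 9 of 3^10, det 15 — tricolorable
note: det 15 = |V(-1)|; divisible by 3, so tricolorable


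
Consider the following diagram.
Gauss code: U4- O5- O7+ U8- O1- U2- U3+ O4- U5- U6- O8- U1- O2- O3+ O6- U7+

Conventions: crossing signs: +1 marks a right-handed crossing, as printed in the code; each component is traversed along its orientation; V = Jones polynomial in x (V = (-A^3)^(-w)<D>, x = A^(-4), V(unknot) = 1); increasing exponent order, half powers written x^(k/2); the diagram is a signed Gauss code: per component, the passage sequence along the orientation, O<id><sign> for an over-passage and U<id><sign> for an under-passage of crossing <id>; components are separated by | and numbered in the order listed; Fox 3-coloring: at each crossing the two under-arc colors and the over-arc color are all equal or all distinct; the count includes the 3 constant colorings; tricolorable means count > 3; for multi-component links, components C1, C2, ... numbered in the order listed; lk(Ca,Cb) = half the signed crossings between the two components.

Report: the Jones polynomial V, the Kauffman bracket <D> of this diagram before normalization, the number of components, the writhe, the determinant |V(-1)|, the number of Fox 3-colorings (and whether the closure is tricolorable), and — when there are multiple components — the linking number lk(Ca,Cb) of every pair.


V(x) = -x^-6 + x^-5 - x^-4 + 2x^-3 - x^-2 + x^-1
bracket: A^-8 - A^-4 + 2 - A^4 + A^8 - A^12, w = -4
1 component, writhe -4, over 8 crossings
det 7, colorings 3 of 3^8 — not tricolorable
observation: the span of V is 5, forcing >= 5 crossings in any diagram


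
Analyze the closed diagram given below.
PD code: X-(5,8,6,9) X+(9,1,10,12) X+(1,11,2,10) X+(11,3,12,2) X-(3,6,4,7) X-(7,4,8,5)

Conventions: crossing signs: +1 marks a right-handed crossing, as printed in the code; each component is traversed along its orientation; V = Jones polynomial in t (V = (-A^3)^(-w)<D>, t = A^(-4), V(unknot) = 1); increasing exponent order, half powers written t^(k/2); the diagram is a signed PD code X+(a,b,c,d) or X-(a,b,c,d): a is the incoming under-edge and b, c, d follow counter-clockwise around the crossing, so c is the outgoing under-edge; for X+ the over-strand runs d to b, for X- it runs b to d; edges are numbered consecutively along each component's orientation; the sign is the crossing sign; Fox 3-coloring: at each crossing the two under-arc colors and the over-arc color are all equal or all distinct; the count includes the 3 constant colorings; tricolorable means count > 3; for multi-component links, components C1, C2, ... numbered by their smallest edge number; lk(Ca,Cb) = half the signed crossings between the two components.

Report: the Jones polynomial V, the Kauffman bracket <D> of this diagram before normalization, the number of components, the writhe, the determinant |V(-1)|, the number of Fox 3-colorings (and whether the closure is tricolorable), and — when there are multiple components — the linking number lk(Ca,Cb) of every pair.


V(t) = -t^-3 + t^-2 - t^-1 + 3 - t + t^2 - t^3
bracket: -A^-12 + A^-8 - A^-4 + 3 - A^4 + A^8 - A^12, w = 0
1 component, writhe 0, over 6 crossings
det 9, colorings 27 of 3^6 — tricolorable
observation: V spans 6 powers of t: at least 6 crossings in any diagram


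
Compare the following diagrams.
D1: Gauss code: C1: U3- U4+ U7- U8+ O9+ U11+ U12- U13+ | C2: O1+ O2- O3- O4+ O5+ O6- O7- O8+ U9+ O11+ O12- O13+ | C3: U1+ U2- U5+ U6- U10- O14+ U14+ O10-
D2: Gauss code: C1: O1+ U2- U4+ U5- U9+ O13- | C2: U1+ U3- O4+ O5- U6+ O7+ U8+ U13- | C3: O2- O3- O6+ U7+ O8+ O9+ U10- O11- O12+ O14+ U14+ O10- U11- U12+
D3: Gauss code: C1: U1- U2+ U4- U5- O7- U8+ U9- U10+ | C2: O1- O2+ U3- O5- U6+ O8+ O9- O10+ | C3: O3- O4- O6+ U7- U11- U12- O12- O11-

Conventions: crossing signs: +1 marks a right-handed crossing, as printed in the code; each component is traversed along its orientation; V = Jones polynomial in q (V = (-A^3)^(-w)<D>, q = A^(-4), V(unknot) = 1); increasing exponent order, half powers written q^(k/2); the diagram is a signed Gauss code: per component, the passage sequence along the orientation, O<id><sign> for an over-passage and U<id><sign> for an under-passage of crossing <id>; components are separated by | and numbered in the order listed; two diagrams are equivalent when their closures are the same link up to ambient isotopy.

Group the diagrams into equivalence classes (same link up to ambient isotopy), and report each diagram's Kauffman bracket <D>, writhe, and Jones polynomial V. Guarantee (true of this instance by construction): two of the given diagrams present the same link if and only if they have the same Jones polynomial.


grouping into links: {D1, D2} | {D3}
V(D1) = 1 + q + q^2 + q^3  (w +2, c 14, <D> = A^-6 + A^-2 + A^2 + A^6)
V(D2) = 1 + q + q^2 + q^3  (w +2, c 14, <D> = A^-6 + A^-2 + A^2 + A^6)
D3 (bracket A^-12 + A^-8 + A^-4 + 1; 12 crossings at w = -4): V = q^-3 + q^-2 + q^-1 + 1
why: V(q) takes 2 values over 3 diagrams, fixing the grouping


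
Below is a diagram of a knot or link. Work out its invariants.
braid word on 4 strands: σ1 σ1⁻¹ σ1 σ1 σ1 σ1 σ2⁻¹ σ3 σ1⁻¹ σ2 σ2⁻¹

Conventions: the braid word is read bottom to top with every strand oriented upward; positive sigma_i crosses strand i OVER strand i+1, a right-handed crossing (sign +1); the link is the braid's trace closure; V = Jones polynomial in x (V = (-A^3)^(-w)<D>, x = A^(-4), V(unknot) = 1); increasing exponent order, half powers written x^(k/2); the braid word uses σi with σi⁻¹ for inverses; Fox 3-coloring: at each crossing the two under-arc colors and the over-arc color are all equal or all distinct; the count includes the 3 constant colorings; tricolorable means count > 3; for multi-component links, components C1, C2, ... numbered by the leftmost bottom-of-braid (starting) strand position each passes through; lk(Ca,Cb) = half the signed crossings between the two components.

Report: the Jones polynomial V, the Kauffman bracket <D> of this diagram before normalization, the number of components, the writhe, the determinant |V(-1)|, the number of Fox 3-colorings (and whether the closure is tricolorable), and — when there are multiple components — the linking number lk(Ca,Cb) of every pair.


Jones polynomial: V(x) = x + x^3 - x^4
<D> = A^-7 - A^-3 - A^5; writhe +3
components 1, writhe +3 (11 crossings)
3-colorings: 9 of 3^11, det 3 — tricolorable
note: w = +3 shifts under R1 moves; the (-A^3)^(-3) factor cancels that in V


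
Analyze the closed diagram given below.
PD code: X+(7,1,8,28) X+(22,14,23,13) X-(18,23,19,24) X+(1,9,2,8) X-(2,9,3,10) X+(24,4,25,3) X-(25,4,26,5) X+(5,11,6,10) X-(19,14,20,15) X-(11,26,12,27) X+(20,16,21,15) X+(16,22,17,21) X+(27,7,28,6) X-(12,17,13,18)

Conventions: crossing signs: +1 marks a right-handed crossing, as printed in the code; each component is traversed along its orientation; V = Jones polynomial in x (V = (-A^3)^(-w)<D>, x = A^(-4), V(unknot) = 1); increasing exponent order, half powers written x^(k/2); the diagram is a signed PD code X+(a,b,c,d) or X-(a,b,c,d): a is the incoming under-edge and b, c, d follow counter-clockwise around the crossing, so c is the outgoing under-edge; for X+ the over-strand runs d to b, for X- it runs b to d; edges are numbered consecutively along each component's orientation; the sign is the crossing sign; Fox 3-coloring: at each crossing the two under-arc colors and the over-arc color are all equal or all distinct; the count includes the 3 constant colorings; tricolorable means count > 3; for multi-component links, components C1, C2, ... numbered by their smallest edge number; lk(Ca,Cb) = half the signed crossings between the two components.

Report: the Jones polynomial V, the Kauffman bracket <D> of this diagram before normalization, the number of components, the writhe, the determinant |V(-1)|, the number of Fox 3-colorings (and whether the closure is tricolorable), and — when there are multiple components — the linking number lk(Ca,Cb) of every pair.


Jones polynomial: V(x) = x^-1 - 1 + 2x - 3x^2 + 3x^3 - 2x^4 + 2x^5 - x^6
<D> = -A^-18 + 2A^-14 - 2A^-10 + 3A^-6 - 3A^-2 + 2A^2 - A^6 + A^10; writhe +2
components 1, writhe +2 (14 crossings)
3-colorings: 9 of 3^14, det 15 — tricolorable
note: w = +2 shifts under R1 moves; the (-A^3)^(-2) factor cancels that in V


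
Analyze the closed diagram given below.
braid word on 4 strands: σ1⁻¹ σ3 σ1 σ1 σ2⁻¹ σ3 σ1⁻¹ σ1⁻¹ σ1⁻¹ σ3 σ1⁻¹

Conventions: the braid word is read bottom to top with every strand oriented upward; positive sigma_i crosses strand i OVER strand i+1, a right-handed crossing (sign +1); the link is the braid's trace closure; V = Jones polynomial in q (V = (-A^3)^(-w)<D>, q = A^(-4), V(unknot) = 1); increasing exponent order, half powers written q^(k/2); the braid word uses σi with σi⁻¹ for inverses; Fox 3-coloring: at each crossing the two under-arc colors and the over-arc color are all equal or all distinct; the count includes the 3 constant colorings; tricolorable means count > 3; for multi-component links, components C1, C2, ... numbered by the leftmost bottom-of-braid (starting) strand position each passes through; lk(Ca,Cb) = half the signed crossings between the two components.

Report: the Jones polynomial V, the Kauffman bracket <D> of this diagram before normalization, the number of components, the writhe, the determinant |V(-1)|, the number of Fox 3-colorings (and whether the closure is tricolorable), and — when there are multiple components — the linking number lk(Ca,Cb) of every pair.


V = -q^-3 + q^-2 - q^-1 + 3 - q + q^2 - q^3
<D> = A^-15 - A^-11 + A^-7 - 3A^-3 + A - A^5 + A^9 (w = -1)
1 component over 11 crossings, w = -1
27 Fox colorings among 3^11, |V(-1)| = 9: tricolorable
why: V is palindromic (span 6, det 9): q -> 1/q fixes it; necessary, not sufficient, for amphichirality


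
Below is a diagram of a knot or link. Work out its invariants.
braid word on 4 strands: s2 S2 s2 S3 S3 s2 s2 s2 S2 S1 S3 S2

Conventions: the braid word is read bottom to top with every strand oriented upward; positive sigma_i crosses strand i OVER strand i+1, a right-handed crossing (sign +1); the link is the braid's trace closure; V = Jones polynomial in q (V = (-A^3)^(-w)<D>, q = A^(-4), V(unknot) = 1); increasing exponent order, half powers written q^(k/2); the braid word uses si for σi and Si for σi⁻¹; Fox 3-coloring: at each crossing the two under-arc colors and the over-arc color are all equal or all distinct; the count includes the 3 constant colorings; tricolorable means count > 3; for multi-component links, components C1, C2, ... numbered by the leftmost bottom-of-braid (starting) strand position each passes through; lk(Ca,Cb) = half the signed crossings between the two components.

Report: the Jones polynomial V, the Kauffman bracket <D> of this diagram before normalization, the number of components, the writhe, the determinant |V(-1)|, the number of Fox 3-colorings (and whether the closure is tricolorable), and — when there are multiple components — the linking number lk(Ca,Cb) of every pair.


Jones polynomial: V(q) = q^(-7/2) - q^(-5/2) + q^(-3/2) - 2q^(-1/2) - q^(3/2)
<D> = -A^-12 - 2A^-4 + 1 - A^4 + A^8; writhe -2
components 2, writhe -2 (12 crossings)
linking number lk(C1,C2) = +1
3-colorings: 9 of 3^12, det 6 — tricolorable
note: the span of V is 5, within the link bound 12 + 2 - 1


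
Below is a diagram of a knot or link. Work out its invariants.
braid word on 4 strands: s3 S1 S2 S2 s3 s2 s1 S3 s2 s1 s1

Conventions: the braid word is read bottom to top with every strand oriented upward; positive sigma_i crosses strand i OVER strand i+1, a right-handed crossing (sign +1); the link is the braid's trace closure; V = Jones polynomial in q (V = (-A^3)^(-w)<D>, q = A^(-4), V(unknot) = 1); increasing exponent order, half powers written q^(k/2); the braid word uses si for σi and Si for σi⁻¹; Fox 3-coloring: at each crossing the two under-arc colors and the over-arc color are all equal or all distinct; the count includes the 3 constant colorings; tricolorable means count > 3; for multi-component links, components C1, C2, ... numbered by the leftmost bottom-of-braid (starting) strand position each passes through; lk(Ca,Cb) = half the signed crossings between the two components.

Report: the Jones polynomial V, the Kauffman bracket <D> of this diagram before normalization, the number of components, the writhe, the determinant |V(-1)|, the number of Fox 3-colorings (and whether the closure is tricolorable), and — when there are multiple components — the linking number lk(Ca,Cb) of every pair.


V = -q^-1 + 2 - q + 2q^2 - q^3 + q^4 - q^5
<D> = A^-11 - A^-7 + A^-3 - 2A + A^5 - 2A^9 + A^13 (w = +3)
1 component over 11 crossings, w = +3
9 Fox colorings among 3^11, |V(-1)| = 9: tricolorable
why: w = +3 shifts under R1 moves; the (-A^3)^(-3) factor cancels that in V


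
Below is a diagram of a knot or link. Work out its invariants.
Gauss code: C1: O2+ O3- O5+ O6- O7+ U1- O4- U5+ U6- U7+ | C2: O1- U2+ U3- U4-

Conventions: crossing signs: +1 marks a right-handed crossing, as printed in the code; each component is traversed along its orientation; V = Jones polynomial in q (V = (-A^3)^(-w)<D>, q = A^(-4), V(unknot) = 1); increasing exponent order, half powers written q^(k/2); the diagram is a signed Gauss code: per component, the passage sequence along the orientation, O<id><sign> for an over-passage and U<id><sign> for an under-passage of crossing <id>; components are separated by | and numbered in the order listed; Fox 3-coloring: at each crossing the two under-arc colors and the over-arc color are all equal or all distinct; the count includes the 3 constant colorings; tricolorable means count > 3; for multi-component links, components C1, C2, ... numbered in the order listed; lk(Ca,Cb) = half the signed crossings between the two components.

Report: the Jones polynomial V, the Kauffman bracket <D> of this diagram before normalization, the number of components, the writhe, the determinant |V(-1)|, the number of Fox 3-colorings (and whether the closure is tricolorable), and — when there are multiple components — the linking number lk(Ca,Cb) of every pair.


V = -q^(-5/2) - q^(-1/2)
<D> = A^-1 + A^7 (w = -1)
2 components over 7 crossings, w = -1
lk(C1,C2): -1
3 Fox colorings among 3^7, |V(-1)| = 2: not tricolorable
why: w = -1 shifts under R1 moves; the (-A^3)^(1) factor cancels that in V


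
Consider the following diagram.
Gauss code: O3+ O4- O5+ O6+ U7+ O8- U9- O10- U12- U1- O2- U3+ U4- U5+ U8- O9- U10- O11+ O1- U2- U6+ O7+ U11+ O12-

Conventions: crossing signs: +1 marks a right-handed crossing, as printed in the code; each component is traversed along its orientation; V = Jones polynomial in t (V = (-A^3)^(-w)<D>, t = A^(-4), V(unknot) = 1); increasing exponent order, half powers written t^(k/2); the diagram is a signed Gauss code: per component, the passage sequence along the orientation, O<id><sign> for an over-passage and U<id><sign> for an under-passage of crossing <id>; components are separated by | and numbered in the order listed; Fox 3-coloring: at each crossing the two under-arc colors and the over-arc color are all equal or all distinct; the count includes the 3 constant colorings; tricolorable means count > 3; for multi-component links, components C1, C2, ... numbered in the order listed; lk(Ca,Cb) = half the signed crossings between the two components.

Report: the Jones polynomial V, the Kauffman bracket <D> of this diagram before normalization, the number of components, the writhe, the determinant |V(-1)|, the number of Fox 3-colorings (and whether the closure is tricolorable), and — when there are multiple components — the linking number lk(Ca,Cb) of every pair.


V(t) = -t^-6 + 2t^-5 - 4t^-4 + 5t^-3 - 4t^-2 + 5t^-1 - 3 + 2t - t^2
bracket: -A^-14 + 2A^-10 - 3A^-6 + 5A^-2 - 4A^2 + 5A^6 - 4A^10 + 2A^14 - A^18, w = -2
1 component, writhe -2, over 12 crossings
det 27, colorings 9 of 3^12 — tricolorable
observation: the span of V is 8, forcing >= 8 crossings in any diagram


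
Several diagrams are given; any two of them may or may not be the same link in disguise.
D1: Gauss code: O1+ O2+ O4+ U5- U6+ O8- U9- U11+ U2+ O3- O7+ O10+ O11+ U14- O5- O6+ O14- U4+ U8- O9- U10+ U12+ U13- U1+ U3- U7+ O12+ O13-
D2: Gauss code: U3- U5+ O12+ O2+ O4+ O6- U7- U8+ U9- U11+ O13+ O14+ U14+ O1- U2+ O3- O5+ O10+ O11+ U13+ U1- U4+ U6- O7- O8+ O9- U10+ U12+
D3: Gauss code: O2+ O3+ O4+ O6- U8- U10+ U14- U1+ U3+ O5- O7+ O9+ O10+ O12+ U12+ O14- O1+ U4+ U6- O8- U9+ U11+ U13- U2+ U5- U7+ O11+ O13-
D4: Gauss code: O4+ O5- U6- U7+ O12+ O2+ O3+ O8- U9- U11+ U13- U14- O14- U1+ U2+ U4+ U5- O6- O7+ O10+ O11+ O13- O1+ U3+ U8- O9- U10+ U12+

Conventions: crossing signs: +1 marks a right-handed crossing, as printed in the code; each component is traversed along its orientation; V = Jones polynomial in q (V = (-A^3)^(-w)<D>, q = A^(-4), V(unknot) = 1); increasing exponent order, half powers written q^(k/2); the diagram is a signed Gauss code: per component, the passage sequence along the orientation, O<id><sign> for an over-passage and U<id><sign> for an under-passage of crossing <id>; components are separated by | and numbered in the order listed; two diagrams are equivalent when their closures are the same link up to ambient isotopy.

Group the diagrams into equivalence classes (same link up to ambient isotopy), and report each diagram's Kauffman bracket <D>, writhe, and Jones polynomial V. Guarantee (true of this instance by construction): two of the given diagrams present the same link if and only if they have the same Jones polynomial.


equivalence classes: {D1, D2, D3, D4}
D1 (bracket A^6; 14 crossings at w = +2): V = 1
V(D2) = 1  [14 crossings, <D> = A^12, w = +4]
V(D3) = 1  [14 crossings, <D> = A^12, w = +4]
V(D4) = 1  (w +2, c 14, <D> = A^6)
key observation: one V(q) for all 4 diagrams — one class (guaranteed)


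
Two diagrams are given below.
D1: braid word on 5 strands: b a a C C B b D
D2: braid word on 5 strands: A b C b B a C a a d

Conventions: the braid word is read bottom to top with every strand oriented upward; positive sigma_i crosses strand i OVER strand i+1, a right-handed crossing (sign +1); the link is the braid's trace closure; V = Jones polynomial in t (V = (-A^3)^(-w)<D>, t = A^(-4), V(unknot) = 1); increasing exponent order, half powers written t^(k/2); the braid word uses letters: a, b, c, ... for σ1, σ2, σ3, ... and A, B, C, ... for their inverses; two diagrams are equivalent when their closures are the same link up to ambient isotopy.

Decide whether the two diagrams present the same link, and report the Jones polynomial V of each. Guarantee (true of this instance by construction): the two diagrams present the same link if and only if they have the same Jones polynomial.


equivalent: yes
V(D1) = t^-2 + 2 + t^2  (w 0, c 8, <D> = A^-8 + 2 + A^8)
V(D2) = t^-2 + 2 + t^2  [10 crossings, <D> = A^-2 + 2A^6 + A^14, w = +2]
key observation: from 8 to 10 crossings by R-moves: one link, two diagrams


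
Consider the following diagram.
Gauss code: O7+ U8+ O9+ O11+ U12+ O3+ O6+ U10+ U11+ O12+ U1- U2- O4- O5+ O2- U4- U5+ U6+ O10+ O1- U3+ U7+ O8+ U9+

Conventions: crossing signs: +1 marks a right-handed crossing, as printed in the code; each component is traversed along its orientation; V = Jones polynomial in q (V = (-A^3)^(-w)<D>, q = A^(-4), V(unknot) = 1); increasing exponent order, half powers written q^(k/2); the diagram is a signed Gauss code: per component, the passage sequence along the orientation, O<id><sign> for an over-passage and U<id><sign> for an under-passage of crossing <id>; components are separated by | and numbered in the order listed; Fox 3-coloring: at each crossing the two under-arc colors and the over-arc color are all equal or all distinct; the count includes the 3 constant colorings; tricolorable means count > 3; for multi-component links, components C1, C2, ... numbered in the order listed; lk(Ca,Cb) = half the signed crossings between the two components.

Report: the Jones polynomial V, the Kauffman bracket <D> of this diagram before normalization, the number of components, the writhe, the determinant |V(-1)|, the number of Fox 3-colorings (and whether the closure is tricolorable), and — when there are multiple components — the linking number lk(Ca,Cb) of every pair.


V(q) = q^2 - q^3 + 3q^4 - 3q^5 + 4q^6 - 4q^7 + 2q^8 - 2q^9 + q^10
bracket: A^-22 - 2A^-18 + 2A^-14 - 4A^-10 + 4A^-6 - 3A^-2 + 3A^2 - A^6 + A^10, w = +6
1 component, writhe +6, over 12 crossings
det 21, colorings 9 of 3^12 — tricolorable
observation: V spans 8 powers of q: at least 8 crossings in any diagram
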